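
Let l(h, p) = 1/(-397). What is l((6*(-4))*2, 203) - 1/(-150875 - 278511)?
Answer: -428989/170466242 ≈ -0.0025166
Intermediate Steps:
l(h, p) = -1/397
l((6*(-4))*2, 203) - 1/(-150875 - 278511) = -1/397 - 1/(-150875 - 278511) = -1/397 - 1/(-429386) = -1/397 - 1*(-1/429386) = -1/397 + 1/429386 = -428989/170466242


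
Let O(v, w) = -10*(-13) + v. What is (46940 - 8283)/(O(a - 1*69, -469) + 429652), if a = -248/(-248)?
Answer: 38657/429714 ≈ 0.089960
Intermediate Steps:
a = 1 (a = -248*(-1/248) = 1)
O(v, w) = 130 + v
(46940 - 8283)/(O(a - 1*69, -469) + 429652) = (46940 - 8283)/((130 + (1 - 1*69)) + 429652) = 38657/((130 + (1 - 69)) + 429652) = 38657/((130 - 68) + 429652) = 38657/(62 + 429652) = 38657/429714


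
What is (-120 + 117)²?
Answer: 9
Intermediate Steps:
(-120 + 117)² = (-3)² = 9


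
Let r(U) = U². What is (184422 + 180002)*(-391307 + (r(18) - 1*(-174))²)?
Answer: -52223052472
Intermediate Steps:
(184422 + 180002)*(-391307 + (r(18) - 1*(-174))²) = (184422 + 180002)*(-391307 + (18² - 1*(-174))²) = 364424*(-391307 + (324 + 174)²) = 364424*(-391307 + 498²) = 364424*(-391307 + 248004) = 364424*(-143303) = -52223052472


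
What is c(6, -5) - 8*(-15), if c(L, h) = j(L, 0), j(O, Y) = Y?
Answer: 120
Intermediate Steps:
c(L, h) = 0
c(6, -5) - 8*(-15) = 0 - 8*(-15) = 0 + 120 = 120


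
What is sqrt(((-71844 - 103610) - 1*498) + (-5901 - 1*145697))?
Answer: 5*I*sqrt(13102) ≈ 572.32*I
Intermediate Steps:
sqrt(((-71844 - 103610) - 1*498) + (-5901 - 1*145697)) = sqrt((-175454 - 498) + (-5901 - 145697)) = sqrt(-175952 - 151598) = sqrt(-327550) = 5*I*sqrt(13102)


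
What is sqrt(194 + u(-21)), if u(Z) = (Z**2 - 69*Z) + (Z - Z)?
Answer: 2*sqrt(521) ≈ 45.651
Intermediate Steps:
u(Z) = Z**2 - 69*Z (u(Z) = (Z**2 - 69*Z) + 0 = Z**2 - 69*Z)
sqrt(194 + u(-21)) = sqrt(194 - 21*(-69 - 21)) = sqrt(194 - 21*(-90)) = sqrt(194 + 1890) = sqrt(2084) = 2*sqrt(521)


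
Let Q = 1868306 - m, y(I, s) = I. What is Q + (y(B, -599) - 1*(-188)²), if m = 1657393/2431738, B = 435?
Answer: 4458339496593/2431738 ≈ 1.8334e+6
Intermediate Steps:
m = 1657393/2431738 (m = 1657393*(1/2431738) = 1657393/2431738 ≈ 0.68157)
Q = 4543229038435/2431738 (Q = 1868306 - 1*1657393/2431738 = 1868306 - 1657393/2431738 = 4543229038435/2431738 ≈ 1.8683e+6)
Q + (y(B, -599) - 1*(-188)²) = 4543229038435/2431738 + (435 - 1*(-188)²) = 4543229038435/2431738 + (435 - 1*35344) = 4543229038435/2431738 + (435 - 35344) = 4543229038435/2431738 - 34909 = 4458339496593/2431738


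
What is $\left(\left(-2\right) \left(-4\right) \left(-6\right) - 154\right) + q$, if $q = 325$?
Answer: $123$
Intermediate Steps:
$\left(\left(-2\right) \left(-4\right) \left(-6\right) - 154\right) + q = \left(\left(-2\right) \left(-4\right) \left(-6\right) - 154\right) + 325 = \left(8 \left(-6\right) - 154\right) + 325 = \left(-48 - 154\right) + 325 = -202 + 325 = 123$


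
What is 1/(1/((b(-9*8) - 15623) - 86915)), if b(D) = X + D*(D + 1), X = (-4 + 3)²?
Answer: -97425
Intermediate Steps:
X = 1 (X = (-1)² = 1)
b(D) = 1 + D*(1 + D) (b(D) = 1 + D*(D + 1) = 1 + D*(1 + D))
1/(1/((b(-9*8) - 15623) - 86915)) = 1/(1/(((1 - 9*8 + (-9*8)²) - 15623) - 86915)) = 1/(1/(((1 - 72 + (-72)²) - 15623) - 86915)) = 1/(1/(((1 - 72 + 5184) - 15623) - 86915)) = 1/(1/((5113 - 15623) - 86915)) = 1/(1/(-10510 - 86915)) = 1/(1/(-97425)) = 1/(-1/97425) = -97425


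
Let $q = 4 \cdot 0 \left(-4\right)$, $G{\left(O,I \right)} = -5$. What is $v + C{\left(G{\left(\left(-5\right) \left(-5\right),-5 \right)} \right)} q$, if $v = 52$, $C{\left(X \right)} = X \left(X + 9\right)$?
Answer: $52$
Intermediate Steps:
$C{\left(X \right)} = X \left(9 + X\right)$
$q = 0$ ($q = 0 \left(-4\right) = 0$)
$v + C{\left(G{\left(\left(-5\right) \left(-5\right),-5 \right)} \right)} q = 52 + - 5 \left(9 - 5\right) 0 = 52 + \left(-5\right) 4 \cdot 0 = 52 - 0 = 52 + 0 = 52$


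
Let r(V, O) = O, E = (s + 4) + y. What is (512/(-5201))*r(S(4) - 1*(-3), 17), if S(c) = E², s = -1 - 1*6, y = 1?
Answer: -8704/5201 ≈ -1.6735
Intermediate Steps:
s = -7 (s = -1 - 6 = -7)
E = -2 (E = (-7 + 4) + 1 = -3 + 1 = -2)
S(c) = 4 (S(c) = (-2)² = 4)
(512/(-5201))*r(S(4) - 1*(-3), 17) = (512/(-5201))*17 = (512*(-1/5201))*17 = -512/5201*17 = -8704/5201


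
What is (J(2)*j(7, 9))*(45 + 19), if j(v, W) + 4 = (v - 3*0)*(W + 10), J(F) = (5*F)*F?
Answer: 165120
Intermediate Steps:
J(F) = 5*F²
j(v, W) = -4 + v*(10 + W) (j(v, W) = -4 + (v - 3*0)*(W + 10) = -4 + (v + 0)*(10 + W) = -4 + v*(10 + W))
(J(2)*j(7, 9))*(45 + 19) = ((5*2²)*(-4 + 10*7 + 9*7))*(45 + 19) = ((5*4)*(-4 + 70 + 63))*64 = (20*129)*64 = 2580*64 = 165120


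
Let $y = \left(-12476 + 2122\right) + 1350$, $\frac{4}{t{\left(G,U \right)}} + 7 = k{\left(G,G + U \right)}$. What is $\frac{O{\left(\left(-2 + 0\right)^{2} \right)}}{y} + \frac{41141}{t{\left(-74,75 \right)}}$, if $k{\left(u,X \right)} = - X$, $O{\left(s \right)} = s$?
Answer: $- \frac{185216783}{2251} \approx -82282.0$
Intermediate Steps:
$t{\left(G,U \right)} = \frac{4}{-7 - G - U}$ ($t{\left(G,U \right)} = \frac{4}{-7 - \left(G + U\right)} = \frac{4}{-7 - G - U}$)
$y = -9004$ ($y = -10354 + 1350 = -9004$)
$\frac{O{\left(\left(-2 + 0\right)^{2} \right)}}{y} + \frac{41141}{t{\left(-74,75 \right)}} = \frac{\left(-2 + 0\right)^{2}}{-9004} + \frac{41141}{\left(-4\right) \frac{1}{7 - 74 + 75}} = \left(-2\right)^{2} \left(- \frac{1}{9004}\right) + \frac{41141}{\left(-4\right) \frac{1}{8}} = 4 \left(- \frac{1}{9004}\right) + \frac{41141}{\left(-4\right) \frac{1}{8}} = - \frac{1}{2251} + \frac{41141}{- \frac{1}{2}} = - \frac{1}{2251} + 41141 \left(-2\right) = - \frac{1}{2251} - 82282 = - \frac{185216783}{2251}$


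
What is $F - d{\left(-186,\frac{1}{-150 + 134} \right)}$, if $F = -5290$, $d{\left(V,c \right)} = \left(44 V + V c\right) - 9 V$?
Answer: $\frac{9667}{8} \approx 1208.4$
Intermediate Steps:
$d{\left(V,c \right)} = 35 V + V c$
$F - d{\left(-186,\frac{1}{-150 + 134} \right)} = -5290 - - 186 \left(35 + \frac{1}{-150 + 134}\right) = -5290 - - 186 \left(35 + \frac{1}{-16}\right) = -5290 - - 186 \left(35 - \frac{1}{16}\right) = -5290 - \left(-186\right) \frac{559}{16} = -5290 - - \frac{51987}{8} = -5290 + \frac{51987}{8} = \frac{9667}{8}$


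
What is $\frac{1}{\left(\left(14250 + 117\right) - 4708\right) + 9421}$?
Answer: $\frac{1}{19080} \approx 5.2411 \cdot 10^{-5}$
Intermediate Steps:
$\frac{1}{\left(\left(14250 + 117\right) - 4708\right) + 9421} = \frac{1}{\left(14367 - 4708\right) + 9421} = \frac{1}{9659 + 9421} = \frac{1}{19080}$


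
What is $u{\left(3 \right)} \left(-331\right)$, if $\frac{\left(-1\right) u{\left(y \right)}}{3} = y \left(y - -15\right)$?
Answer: $53622$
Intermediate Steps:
$u{\left(y \right)} = - 3 y \left(15 + y\right)$ ($u{\left(y \right)} = - 3 y \left(y - -15\right) = - 3 y \left(y + 15\right) = - 3 y \left(15 + y\right)$)
$u{\left(3 \right)} \left(-331\right) = \left(-3\right) 3 \left(15 + 3\right) \left(-331\right) = \left(-3\right) 3 \cdot 18 \left(-331\right) = \left(-162\right) \left(-331\right) = 53622$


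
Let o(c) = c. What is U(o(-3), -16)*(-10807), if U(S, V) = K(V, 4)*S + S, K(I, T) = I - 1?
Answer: -518736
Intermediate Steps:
K(I, T) = -1 + I
U(S, V) = S + S*(-1 + V) (U(S, V) = (-1 + V)*S + S = S*(-1 + V) + S = S + S*(-1 + V))
U(o(-3), -16)*(-10807) = -3*(-16)*(-10807) = 48*(-10807) = -518736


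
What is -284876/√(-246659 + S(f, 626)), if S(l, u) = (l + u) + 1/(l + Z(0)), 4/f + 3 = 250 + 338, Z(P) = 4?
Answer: 1709256*I*√12850420988660710/337369939319 ≈ 574.33*I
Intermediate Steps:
f = 4/585 (f = 4/(-3 + (250 + 338)) = 4/(-3 + 588) = 4/585 ≈ 0.0068376)
S(l, u) = l + u + 1/(4 + l) (S(l, u) = (l + u) + 1/(l + 4) = (l + u) + 1/(4 + l) = l + u + 1/(4 + l))
-284876/√(-246659 + S(f, 626)) = -284876/√(-246659 + (1 + (4/585)² + 4*(4/585) + 4*626 + (4/585)*626)/(4 + 4/585)) = -284876/√(-246659 + (1 + 16/342225 + 16/585 + 2504 + 2504/585)/(2344/585)) = -284876/√(-246659 + (585/2344)*(858747841/342225)) = -284876/√(-246659 + 858747841/1371240) = -284876*(-6*I*√12850420988660710/337369939319) = -(-1709256)*I*√12850420988660710/337369939319 = 1709256*I*√12850420988660710/337369939319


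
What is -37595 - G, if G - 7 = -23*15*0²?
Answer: -37602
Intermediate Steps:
G = 7 (G = 7 - 23*15*0² = 7 - 345*0 = 7 + 0 = 7)
-37595 - G = -37595 - 1*7 = -37595 - 7 = -37602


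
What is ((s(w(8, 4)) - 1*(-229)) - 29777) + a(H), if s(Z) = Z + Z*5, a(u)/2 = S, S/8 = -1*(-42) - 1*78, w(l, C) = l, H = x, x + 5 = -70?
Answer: -30076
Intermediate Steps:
x = -75 (x = -5 - 70 = -75)
H = -75
S = -288 (S = 8*(-1*(-42) - 1*78) = 8*(42 - 78) = 8*(-36) = -288)
a(u) = -576 (a(u) = 2*(-288) = -576)
s(Z) = 6*Z (s(Z) = Z + 5*Z = 6*Z)
((s(w(8, 4)) - 1*(-229)) - 29777) + a(H) = ((6*8 - 1*(-229)) - 29777) - 576 = ((48 + 229) - 29777) - 576 = (277 - 29777) - 576 = -29500 - 576 = -30076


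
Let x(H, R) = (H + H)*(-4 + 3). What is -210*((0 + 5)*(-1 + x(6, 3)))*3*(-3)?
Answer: -122850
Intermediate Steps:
x(H, R) = -2*H (x(H, R) = (2*H)*(-1) = -2*H)
-210*((0 + 5)*(-1 + x(6, 3)))*3*(-3) = -210*((0 + 5)*(-1 - 2*6))*3*(-3) = -210*(5*(-1 - 12))*3*(-3) = -210*(5*(-13))*3*(-3) = -210*(-65*3)*(-3) = -(-40950)*(-3) = -210*585 = -122850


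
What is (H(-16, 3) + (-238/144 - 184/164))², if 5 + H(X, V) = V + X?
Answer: 3761000929/8714304 ≈ 431.59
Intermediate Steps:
H(X, V) = -5 + V + X (H(X, V) = -5 + (V + X) = -5 + V + X)
(H(-16, 3) + (-238/144 - 184/164))² = ((-5 + 3 - 16) + (-238/144 - 184/164))² = (-18 + (-238*1/144 - 184*1/164))² = (-18 + (-119/72 - 46/41))² = (-18 - 8191/2952)² = (-61327/2952)² = 3761000929/8714304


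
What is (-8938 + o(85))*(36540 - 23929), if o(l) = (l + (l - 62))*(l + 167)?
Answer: 230503858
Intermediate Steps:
o(l) = (-62 + 2*l)*(167 + l) (o(l) = (l + (-62 + l))*(167 + l) = (-62 + 2*l)*(167 + l))
(-8938 + o(85))*(36540 - 23929) = (-8938 + (-10354 + 2*85² + 272*85))*(36540 - 23929) = (-8938 + (-10354 + 2*7225 + 23120))*12611 = (-8938 + (-10354 + 14450 + 23120))*12611 = (-8938 + 27216)*12611 = 18278*12611 = 230503858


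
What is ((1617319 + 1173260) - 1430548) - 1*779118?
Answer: 580913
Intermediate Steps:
((1617319 + 1173260) - 1430548) - 1*779118 = (2790579 - 1430548) - 779118 = 1360031 - 779118 = 580913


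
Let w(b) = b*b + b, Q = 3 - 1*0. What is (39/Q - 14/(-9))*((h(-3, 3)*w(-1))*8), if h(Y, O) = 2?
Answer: 0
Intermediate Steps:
Q = 3 (Q = 3 + 0 = 3)
w(b) = b + b**2 (w(b) = b**2 + b = b + b**2)
(39/Q - 14/(-9))*((h(-3, 3)*w(-1))*8) = (39/3 - 14/(-9))*((2*(-(1 - 1)))*8) = (39*(1/3) - 14*(-1/9))*((2*(-1*0))*8) = (13 + 14/9)*((2*0)*8) = 131*(0*8)/9 = (131/9)*0 = 0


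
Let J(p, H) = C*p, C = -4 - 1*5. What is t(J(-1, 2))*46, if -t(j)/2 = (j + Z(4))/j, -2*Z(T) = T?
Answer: -644/9 ≈ -71.556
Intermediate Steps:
C = -9 (C = -4 - 5 = -9)
J(p, H) = -9*p
Z(T) = -T/2
t(j) = -2*(-2 + j)/j (t(j) = -2*(j - ½*4)/j = -2*(j - 2)/j = -2*(-2 + j)/j)
t(J(-1, 2))*46 = (-2 + 4/((-9*(-1))))*46 = (-2 + 4/9)*46 = -14/9*46 = -644/9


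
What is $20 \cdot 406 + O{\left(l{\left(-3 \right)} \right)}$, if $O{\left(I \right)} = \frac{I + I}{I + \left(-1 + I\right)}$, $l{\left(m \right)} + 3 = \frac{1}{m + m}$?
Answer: $\frac{178659}{22} \approx 8120.9$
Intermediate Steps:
$l{\left(m \right)} = -3 + \frac{1}{2 m}$ ($l{\left(m \right)} = -3 + \frac{1}{m + m} = -3 + \frac{1}{2 m}$)
$O{\left(I \right)} = \frac{2 I}{-1 + 2 I}$
$20 \cdot 406 + O{\left(l{\left(-3 \right)} \right)} = 20 \cdot 406 + \frac{2 \left(-3 + \frac{1}{2 \left(-3\right)}\right)}{-1 + 2 \left(-3 + \frac{1}{2 \left(-3\right)}\right)} = 8120 + \frac{2 \left(-3 + \frac{1}{2} \left(- \frac{1}{3}\right)\right)}{-1 + 2 \left(-3 + \frac{1}{2} \left(- \frac{1}{3}\right)\right)} = 8120 + \frac{2 \left(-3 - \frac{1}{6}\right)}{-1 + 2 \left(-3 - \frac{1}{6}\right)} = 8120 + 2 \left(- \frac{19}{6}\right) \frac{1}{-1 + 2 \left(- \frac{19}{6}\right)} = 8120 + 2 \left(- \frac{19}{6}\right) \frac{1}{-1 - \frac{19}{3}} = 8120 + 2 \left(- \frac{19}{6}\right) \frac{1}{- \frac{22}{3}} = 8120 + 2 \left(- \frac{19}{6}\right) \left(- \frac{3}{22}\right) = 8120 + \frac{19}{22} = \frac{178659}{22}$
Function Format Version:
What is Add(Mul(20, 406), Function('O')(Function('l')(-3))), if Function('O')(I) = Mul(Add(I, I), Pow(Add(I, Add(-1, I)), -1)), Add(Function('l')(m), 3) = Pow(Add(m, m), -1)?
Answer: Rational(178659, 22) ≈ 8120.9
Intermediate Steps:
Function('l')(m) = Add(-3, Mul(Rational(1, 2), Pow(m, -1))) (Function('l')(m) = Add(-3, Pow(Add(m, m), -1)) = Add(-3, Pow(Mul(2, m), -1)) = Add(-3, Mul(Rational(1, 2), Pow(m, -1))))
Function('O')(I) = Mul(2, I, Pow(Add(-1, Mul(2, I)), -1)) (Function('O')(I) = Mul(Mul(2, I), Pow(Add(-1, Mul(2, I)), -1)) = Mul(2, I, Pow(Add(-1, Mul(2, I)), -1)))
Add(Mul(20, 406), Function('O')(Function('l')(-3))) = Add(Mul(20, 406), Mul(2, Add(-3, Mul(Rational(1, 2), Pow(-3, -1))), Pow(Add(-1, Mul(2, Add(-3, Mul(Rational(1, 2), Pow(-3, -1))))), -1))) = Add(8120, Mul(2, Add(-3, Mul(Rational(1, 2), Rational(-1, 3))), Pow(Add(-1, Mul(2, Add(-3, Mul(Rational(1, 2), Rational(-1, 3))))), -1))) = Add(8120, Mul(2, Add(-3, Rational(-1, 6)), Pow(Add(-1, Mul(2, Add(-3, Rational(-1, 6)))), -1))) = Add(8120, Mul(2, Rational(-19, 6), Pow(Add(-1, Mul(2, Rational(-19, 6))), -1))) = Add(8120, Mul(2, Rational(-19, 6), Pow(Add(-1, Rational(-19, 3)), -1))) = Add(8120, Mul(2, Rational(-19, 6), Pow(Rational(-22, 3), -1))) = Add(8120, Mul(2, Rational(-19, 6), Rational(-3, 22))) = Add(8120, Rational(19, 22)) = Rational(178659, 22)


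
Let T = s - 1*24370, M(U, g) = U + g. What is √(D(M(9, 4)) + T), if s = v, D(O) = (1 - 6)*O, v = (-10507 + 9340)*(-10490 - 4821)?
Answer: √17843502 ≈ 4224.2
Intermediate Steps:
v = 17867937 (v = -1167*(-15311) = 17867937)
D(O) = -5*O
s = 17867937
T = 17843567 (T = 17867937 - 1*24370 = 17867937 - 24370 = 17843567)
√(D(M(9, 4)) + T) = √(-5*(9 + 4) + 17843567) = √(-5*13 + 17843567) = √(-65 + 17843567) = √17843502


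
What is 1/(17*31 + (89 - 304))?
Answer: 1/312 ≈ 0.0032051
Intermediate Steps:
1/(17*31 + (89 - 304)) = 1/(527 - 215) = 1/312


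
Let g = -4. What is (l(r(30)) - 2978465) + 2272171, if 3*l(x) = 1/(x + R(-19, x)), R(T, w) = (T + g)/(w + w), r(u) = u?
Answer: -1255084418/1777 ≈ -7.0629e+5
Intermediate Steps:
R(T, w) = (-4 + T)/(2*w) (R(T, w) = (T - 4)/(w + w) = (-4 + T)/((2*w)) = (-4 + T)*(1/(2*w)) = (-4 + T)/(2*w))
l(x) = 1/(3*(x - 23/(2*x))) (l(x) = 1/(3*(x + (-4 - 19)/(2*x))) = 1/(3*(x + (½)*(-23)/x)) = 1/(3*(x - 23/(2*x))))
(l(r(30)) - 2978465) + 2272171 = ((⅔)*30/(-23 + 2*30²) - 2978465) + 2272171 = ((⅔)*30/(-23 + 2*900) - 2978465) + 2272171 = ((⅔)*30/(-23 + 1800) - 2978465) + 2272171 = ((⅔)*30/1777 - 2978465) + 2272171 = ((⅔)*30*(1/1777) - 2978465) + 2272171 = (20/1777 - 2978465) + 2272171 = -5292732285/1777 + 2272171 = -1255084418/1777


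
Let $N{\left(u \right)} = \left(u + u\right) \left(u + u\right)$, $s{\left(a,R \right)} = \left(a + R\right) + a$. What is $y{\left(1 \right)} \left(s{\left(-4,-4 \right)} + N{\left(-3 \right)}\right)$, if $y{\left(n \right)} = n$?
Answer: $24$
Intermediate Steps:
$s{\left(a,R \right)} = R + 2 a$ ($s{\left(a,R \right)} = \left(R + a\right) + a = R + 2 a$)
$N{\left(u \right)} = 4 u^{2}$ ($N{\left(u \right)} = 2 u 2 u = 4 u^{2}$)
$y{\left(1 \right)} \left(s{\left(-4,-4 \right)} + N{\left(-3 \right)}\right) = 1 \left(\left(-4 + 2 \left(-4\right)\right) + 4 \left(-3\right)^{2}\right) = 1 \left(\left(-4 - 8\right) + 4 \cdot 9\right) = 1 \left(-12 + 36\right) = 1 \cdot 24 = 24$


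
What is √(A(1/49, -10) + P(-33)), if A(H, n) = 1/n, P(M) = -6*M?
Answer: √19790/10 ≈ 14.068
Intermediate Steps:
√(A(1/49, -10) + P(-33)) = √(1/(-10) - 6*(-33)) = √(-⅒ + 198) = √(1979/10) = √19790/10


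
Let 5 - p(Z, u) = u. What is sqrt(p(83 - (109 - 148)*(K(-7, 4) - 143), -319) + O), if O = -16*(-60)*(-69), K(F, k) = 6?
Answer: 6*I*sqrt(1831) ≈ 256.74*I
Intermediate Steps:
O = -66240 (O = 960*(-69) = -66240)
p(Z, u) = 5 - u
sqrt(p(83 - (109 - 148)*(K(-7, 4) - 143), -319) + O) = sqrt((5 - 1*(-319)) - 66240) = sqrt((5 + 319) - 66240) = sqrt(324 - 66240) = sqrt(-65916) = 6*I*sqrt(1831)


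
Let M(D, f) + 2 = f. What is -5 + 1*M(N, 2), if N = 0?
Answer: -5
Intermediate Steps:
M(D, f) = -2 + f
-5 + 1*M(N, 2) = -5 + 1*(-2 + 2) = -5 + 1*0 = -5 + 0 = -5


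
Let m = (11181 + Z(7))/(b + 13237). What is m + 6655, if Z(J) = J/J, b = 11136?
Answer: 162213497/24373 ≈ 6655.5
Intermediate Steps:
Z(J) = 1
m = 11182/24373 (m = (11181 + 1)/(11136 + 13237) = 11182/24373 ≈ 0.45879)
m + 6655 = 11182/24373 + 6655 = 162213497/24373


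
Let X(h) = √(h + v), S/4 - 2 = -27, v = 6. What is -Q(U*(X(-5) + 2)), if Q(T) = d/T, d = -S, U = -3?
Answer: 100/9 ≈ 11.111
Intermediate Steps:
S = -100 (S = 8 + 4*(-27) = 8 - 108 = -100)
X(h) = √(6 + h) (X(h) = √(h + 6) = √(6 + h))
d = 100 (d = -1*(-100) = 100)
Q(T) = 100/T
-Q(U*(X(-5) + 2)) = -100/((-3*(√(6 - 5) + 2))) = -100/((-3*(√1 + 2))) = -100/((-3*(1 + 2))) = -100/((-3*3)) = -100/(-9) = -100*(-1)/9 = -1*(-100/9) = 100/9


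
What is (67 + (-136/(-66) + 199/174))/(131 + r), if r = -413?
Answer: -134371/539748 ≈ -0.24895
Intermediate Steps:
(67 + (-136/(-66) + 199/174))/(131 + r) = (67 + (-136/(-66) + 199/174))/(131 - 413) = (67 + (-136*(-1/66) + 199*(1/174)))/(-282) = (67 + (68/33 + 199/174))*(-1/282) = (67 + 6133/1914)*(-1/282) = (134371/1914)*(-1/282) = -134371/539748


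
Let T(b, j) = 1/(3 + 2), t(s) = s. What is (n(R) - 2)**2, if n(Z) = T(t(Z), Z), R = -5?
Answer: 81/25 ≈ 3.2400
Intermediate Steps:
T(b, j) = 1/5
n(Z) = 1/5
(n(R) - 2)**2 = (1/5 - 2)**2 = (-9/5)**2 = 81/25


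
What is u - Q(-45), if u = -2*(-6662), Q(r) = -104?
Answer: 13428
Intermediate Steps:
u = 13324
u - Q(-45) = 13324 - 1*(-104) = 13324 + 104 = 13428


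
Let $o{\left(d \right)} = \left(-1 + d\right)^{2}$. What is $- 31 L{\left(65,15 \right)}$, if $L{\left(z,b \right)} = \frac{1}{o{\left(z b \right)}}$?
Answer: $- \frac{31}{948676} \approx -3.2677 \cdot 10^{-5}$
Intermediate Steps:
$L{\left(z,b \right)} = \frac{1}{\left(-1 + b z\right)^{2}}$ ($L{\left(z,b \right)} = \frac{1}{\left(-1 + z b\right)^{2}} = \frac{1}{\left(-1 + b z\right)^{2}}$)
$- 31 L{\left(65,15 \right)} = - \frac{31}{\left(-1 + 15 \cdot 65\right)^{2}} = - \frac{31}{\left(-1 + 975\right)^{2}} = - \frac{31}{948676}$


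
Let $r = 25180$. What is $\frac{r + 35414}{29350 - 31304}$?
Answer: $- \frac{30297}{977} \approx -31.01$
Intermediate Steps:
$\frac{r + 35414}{29350 - 31304} = \frac{25180 + 35414}{29350 - 31304} = \frac{60594}{-1954} = 60594 \left(- \frac{1}{1954}\right) = - \frac{30297}{977}$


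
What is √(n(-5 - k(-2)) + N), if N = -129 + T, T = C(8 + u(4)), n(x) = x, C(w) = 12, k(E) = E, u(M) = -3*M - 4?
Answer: 2*I*√30 ≈ 10.954*I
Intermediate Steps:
u(M) = -4 - 3*M
T = 12
N = -117 (N = -129 + 12 = -117)
√(n(-5 - k(-2)) + N) = √((-5 - 1*(-2)) - 117) = √((-5 + 2) - 117) = √(-3 - 117) = √(-120) = 2*I*√30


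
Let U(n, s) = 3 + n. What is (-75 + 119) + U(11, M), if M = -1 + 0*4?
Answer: 58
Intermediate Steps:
M = -1 (M = -1 + 0 = -1)
(-75 + 119) + U(11, M) = (-75 + 119) + (3 + 11) = 44 + 14 = 58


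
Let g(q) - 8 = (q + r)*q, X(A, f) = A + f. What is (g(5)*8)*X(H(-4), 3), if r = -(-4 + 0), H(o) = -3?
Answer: 0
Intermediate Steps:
r = 4 (r = -(-4) = -1*(-4) = 4)
g(q) = 8 + q*(4 + q) (g(q) = 8 + (q + 4)*q = 8 + (4 + q)*q = 8 + q*(4 + q))
(g(5)*8)*X(H(-4), 3) = ((8 + 5² + 4*5)*8)*(-3 + 3) = ((8 + 25 + 20)*8)*0 = (53*8)*0 = 424*0 = 0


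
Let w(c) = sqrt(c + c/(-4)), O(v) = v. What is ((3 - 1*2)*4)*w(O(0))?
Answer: 0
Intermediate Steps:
w(c) = sqrt(3)*sqrt(c)/2 (w(c) = sqrt(c + c*(-1/4)) = sqrt(c - c/4) = sqrt(3*c/4) = sqrt(3)*sqrt(c)/2)
((3 - 1*2)*4)*w(O(0)) = ((3 - 1*2)*4)*(sqrt(3)*sqrt(0)/2) = ((3 - 2)*4)*((1/2)*sqrt(3)*0) = (1*4)*0 = 4*0 = 0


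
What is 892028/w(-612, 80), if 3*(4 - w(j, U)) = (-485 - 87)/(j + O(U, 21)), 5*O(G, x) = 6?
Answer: 2043190134/8447 ≈ 2.4188e+5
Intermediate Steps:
O(G, x) = 6/5 (O(G, x) = (1/5)*6 = 6/5)
w(j, U) = 4 + 572/(3*(6/5 + j)) (w(j, U) = 4 - (-485 - 87)/(3*(j + 6/5)) = 4 - (-572)/(3*(6/5 + j)) = 4 + 572/(3*(6/5 + j)))
892028/w(-612, 80) = 892028/((4*(733 + 15*(-612))/(3*(6 + 5*(-612))))) = 892028/((4*(733 - 9180)/(3*(6 - 3060)))) = 892028/(((4/3)*(-8447)/(-3054))) = 892028/(((4/3)*(-1/3054)*(-8447))) = 892028/(16894/4581) = 892028*(4581/16894) = 2043190134/8447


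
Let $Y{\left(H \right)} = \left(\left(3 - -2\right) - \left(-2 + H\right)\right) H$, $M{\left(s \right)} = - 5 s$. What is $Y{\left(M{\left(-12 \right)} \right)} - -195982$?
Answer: $192802$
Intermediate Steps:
$Y{\left(H \right)} = H \left(7 - H\right)$ ($Y{\left(H \right)} = \left(\left(3 + 2\right) - \left(-2 + H\right)\right) H = \left(5 - \left(-2 + H\right)\right) H = \left(7 - H\right) H = H \left(7 - H\right)$)
$Y{\left(M{\left(-12 \right)} \right)} - -195982 = \left(-5\right) \left(-12\right) \left(7 - \left(-5\right) \left(-12\right)\right) - -195982 = 60 \left(7 - 60\right) + 195982 = 60 \left(-53\right) + 195982 = -3180 + 195982 = 192802$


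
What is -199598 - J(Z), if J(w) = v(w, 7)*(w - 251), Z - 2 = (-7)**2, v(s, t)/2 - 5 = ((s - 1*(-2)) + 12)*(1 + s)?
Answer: 1154402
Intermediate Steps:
v(s, t) = 10 + 2*(1 + s)*(14 + s) (v(s, t) = 10 + 2*(((s - 1*(-2)) + 12)*(1 + s)) = 10 + 2*(((s + 2) + 12)*(1 + s)) = 10 + 2*(((2 + s) + 12)*(1 + s)) = 10 + 2*((14 + s)*(1 + s)) = 10 + 2*((1 + s)*(14 + s)) = 10 + 2*(1 + s)*(14 + s))
Z = 51 (Z = 2 + (-7)**2 = 2 + 49 = 51)
J(w) = (-251 + w)*(38 + 2*w**2 + 30*w) (J(w) = (38 + 2*w**2 + 30*w)*(w - 251) = (38 + 2*w**2 + 30*w)*(-251 + w) = (-251 + w)*(38 + 2*w**2 + 30*w))
-199598 - J(Z) = -199598 - 2*(-251 + 51)*(19 + 51**2 + 15*51) = -199598 - 2*(-200)*(19 + 2601 + 765) = -199598 - 2*(-200)*3385 = -199598 - 1*(-1354000) = -199598 + 1354000 = 1154402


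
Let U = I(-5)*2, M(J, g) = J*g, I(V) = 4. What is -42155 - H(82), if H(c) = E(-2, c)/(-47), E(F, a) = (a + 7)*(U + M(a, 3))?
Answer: -1958679/47 ≈ -41674.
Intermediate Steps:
U = 8 (U = 4*2 = 8)
E(F, a) = (7 + a)*(8 + 3*a) (E(F, a) = (a + 7)*(8 + a*3) = (7 + a)*(8 + 3*a))
H(c) = -56/47 - 29*c/47 - 3*c**2/47 (H(c) = (56 + 3*c**2 + 29*c)/(-47) = (56 + 3*c**2 + 29*c)*(-1/47) = -56/47 - 29*c/47 - 3*c**2/47)
-42155 - H(82) = -42155 - (-56/47 - 29/47*82 - 3/47*82**2) = -42155 - (-56/47 - 2378/47 - 3/47*6724) = -42155 - (-56/47 - 2378/47 - 20172/47) = -42155 - 1*(-22606/47) = -42155 + 22606/47 = -1958679/47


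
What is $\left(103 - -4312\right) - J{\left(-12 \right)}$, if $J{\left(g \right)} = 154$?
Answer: $4261$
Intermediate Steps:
$\left(103 - -4312\right) - J{\left(-12 \right)} = \left(103 - -4312\right) - 154 = \left(103 + 4312\right) - 154 = 4415 - 154 = 4261$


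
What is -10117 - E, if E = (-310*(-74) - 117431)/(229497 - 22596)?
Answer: -232569214/22989 ≈ -10117.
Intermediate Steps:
E = -10499/22989 (E = (22940 - 117431)/206901 = -94491*1/206901 = -10499/22989 ≈ -0.45670)
-10117 - E = -10117 - 1*(-10499/22989) = -10117 + 10499/22989 = -232569214/22989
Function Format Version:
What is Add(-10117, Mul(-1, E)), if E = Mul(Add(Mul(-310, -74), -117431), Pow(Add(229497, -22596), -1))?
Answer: Rational(-232569214, 22989) ≈ -10117.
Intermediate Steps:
E = Rational(-10499, 22989) (E = Mul(Add(22940, -117431), Pow(206901, -1)) = Mul(-94491, Rational(1, 206901)) = Rational(-10499, 22989) ≈ -0.45670)
Add(-10117, Mul(-1, E)) = Add(-10117, Mul(-1, Rational(-10499, 22989))) = Add(-10117, Rational(10499, 22989)) = Rational(-232569214, 22989)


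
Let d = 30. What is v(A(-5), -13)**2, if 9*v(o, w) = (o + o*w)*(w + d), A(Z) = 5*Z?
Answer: 2890000/9 ≈ 3.2111e+5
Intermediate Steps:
v(o, w) = (30 + w)*(o + o*w)/9 (v(o, w) = ((o + o*w)*(w + 30))/9 = ((o + o*w)*(30 + w))/9 = ((30 + w)*(o + o*w))/9 = (30 + w)*(o + o*w)/9)
v(A(-5), -13)**2 = ((5*(-5))*(30 + (-13)**2 + 31*(-13))/9)**2 = ((1/9)*(-25)*(30 + 169 - 403))**2 = ((1/9)*(-25)*(-204))**2 = (1700/3)**2 = 2890000/9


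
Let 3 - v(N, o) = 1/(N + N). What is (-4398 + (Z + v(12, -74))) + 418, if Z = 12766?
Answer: 210935/24 ≈ 8789.0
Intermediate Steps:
v(N, o) = 3 - 1/(2*N) (v(N, o) = 3 - 1/(N + N) = 3 - 1/(2*N))
(-4398 + (Z + v(12, -74))) + 418 = (-4398 + (12766 + (3 - ½/12))) + 418 = (-4398 + (12766 + (3 - ½*1/12))) + 418 = (-4398 + (12766 + (3 - 1/24))) + 418 = (-4398 + (12766 + 71/24)) + 418 = (-4398 + 306455/24) + 418 = 200903/24 + 418 = 210935/24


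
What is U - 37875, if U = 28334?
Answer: -9541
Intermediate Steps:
U - 37875 = 28334 - 37875 = -9541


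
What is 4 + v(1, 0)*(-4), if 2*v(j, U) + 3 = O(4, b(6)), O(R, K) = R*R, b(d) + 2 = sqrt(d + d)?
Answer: -22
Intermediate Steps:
b(d) = -2 + sqrt(2)*sqrt(d) (b(d) = -2 + sqrt(d + d) = -2 + sqrt(2*d) = -2 + sqrt(2)*sqrt(d))
O(R, K) = R**2
v(j, U) = 13/2 (v(j, U) = -3/2 + (1/2)*4**2 = -3/2 + (1/2)*16 = -3/2 + 8 = 13/2)
4 + v(1, 0)*(-4) = 4 + (13/2)*(-4) = 4 - 26 = -22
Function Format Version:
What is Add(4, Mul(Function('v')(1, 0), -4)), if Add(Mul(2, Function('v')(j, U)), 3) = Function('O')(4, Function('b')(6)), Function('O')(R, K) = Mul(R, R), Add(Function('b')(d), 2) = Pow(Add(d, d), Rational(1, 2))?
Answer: -22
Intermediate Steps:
Function('b')(d) = Add(-2, Mul(Pow(2, Rational(1, 2)), Pow(d, Rational(1, 2)))) (Function('b')(d) = Add(-2, Pow(Add(d, d), Rational(1, 2))) = Add(-2, Pow(Mul(2, d), Rational(1, 2))) = Add(-2, Mul(Pow(2, Rational(1, 2)), Pow(d, Rational(1, 2)))))
Function('O')(R, K) = Pow(R, 2)
Function('v')(j, U) = Rational(13, 2) (Function('v')(j, U) = Add(Rational(-3, 2), Mul(Rational(1, 2), Pow(4, 2))) = Add(Rational(-3, 2), Mul(Rational(1, 2), 16)) = Add(Rational(-3, 2), 8) = Rational(13, 2))
Add(4, Mul(Function('v')(1, 0), -4)) = Add(4, Mul(Rational(13, 2), -4)) = Add(4, -26) = -22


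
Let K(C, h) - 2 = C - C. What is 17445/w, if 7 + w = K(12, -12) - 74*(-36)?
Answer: 17445/2659 ≈ 6.5607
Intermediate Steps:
K(C, h) = 2 (K(C, h) = 2 + (C - C) = 2 + 0 = 2)
w = 2659 (w = -7 + (2 - 74*(-36)) = -7 + (2 + 2664) = -7 + 2666 = 2659)
17445/w = 17445/2659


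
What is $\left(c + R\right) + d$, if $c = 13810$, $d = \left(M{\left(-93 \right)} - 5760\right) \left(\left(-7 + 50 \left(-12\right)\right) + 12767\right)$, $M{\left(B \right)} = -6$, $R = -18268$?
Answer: $-70119018$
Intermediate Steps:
$d = -70114560$ ($d = \left(-6 - 5760\right) \left(\left(-7 + 50 \left(-12\right)\right) + 12767\right) = - 5766 \left(\left(-7 - 600\right) + 12767\right) = - 5766 \left(-607 + 12767\right) = \left(-5766\right) 12160 = -70114560$)
$\left(c + R\right) + d = \left(13810 - 18268\right) - 70114560 = -4458 - 70114560 = -70119018$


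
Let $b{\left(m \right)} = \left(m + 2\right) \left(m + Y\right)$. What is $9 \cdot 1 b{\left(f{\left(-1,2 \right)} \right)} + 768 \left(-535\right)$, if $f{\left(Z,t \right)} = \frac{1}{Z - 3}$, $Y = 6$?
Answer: $- \frac{6572631}{16} \approx -4.1079 \cdot 10^{5}$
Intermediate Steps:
$f{\left(Z,t \right)} = \frac{1}{-3 + Z}$
$b{\left(m \right)} = \left(2 + m\right) \left(6 + m\right)$ ($b{\left(m \right)} = \left(m + 2\right) \left(m + 6\right) = \left(2 + m\right) \left(6 + m\right)$)
$9 \cdot 1 b{\left(f{\left(-1,2 \right)} \right)} + 768 \left(-535\right) = 9 \cdot 1 \left(12 + \left(\frac{1}{-3 - 1}\right)^{2} + \frac{8}{-3 - 1}\right) + 768 \left(-535\right) = 9 \left(12 + \left(\frac{1}{-4}\right)^{2} + \frac{8}{-4}\right) - 410880 = 9 \left(12 + \left(- \frac{1}{4}\right)^{2} + 8 \left(- \frac{1}{4}\right)\right) - 410880 = 9 \left(12 + \frac{1}{16} - 2\right) - 410880 = 9 \cdot \frac{161}{16} - 410880 = \frac{1449}{16} - 410880 = - \frac{6572631}{16}$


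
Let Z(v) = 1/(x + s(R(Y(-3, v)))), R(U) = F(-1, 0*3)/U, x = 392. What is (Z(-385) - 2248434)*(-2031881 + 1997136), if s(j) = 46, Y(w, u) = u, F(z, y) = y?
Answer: 34217365591795/438 ≈ 7.8122e+10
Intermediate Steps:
R(U) = 0 (R(U) = (0*3)/U = 0/U = 0)
Z(v) = 1/438 (Z(v) = 1/(392 + 46) = 1/438)
(Z(-385) - 2248434)*(-2031881 + 1997136) = (1/438 - 2248434)*(-2031881 + 1997136) = -984814091/438*(-34745) = 34217365591795/438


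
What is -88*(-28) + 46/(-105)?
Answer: 258674/105 ≈ 2463.6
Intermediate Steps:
-88*(-28) + 46/(-105) = 2464 + 46*(-1/105) = 2464 - 46/105 = 258674/105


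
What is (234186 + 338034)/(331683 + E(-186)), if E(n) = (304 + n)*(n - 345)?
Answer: 2244/1055 ≈ 2.1270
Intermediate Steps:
E(n) = (-345 + n)*(304 + n) (E(n) = (304 + n)*(-345 + n) = (-345 + n)*(304 + n))
(234186 + 338034)/(331683 + E(-186)) = (234186 + 338034)/(331683 + (-104880 + (-186)**2 - 41*(-186))) = 572220/(331683 + (-104880 + 34596 + 7626)) = 572220/(331683 - 62658) = 572220/269025 = 572220*(1/269025) = 2244/1055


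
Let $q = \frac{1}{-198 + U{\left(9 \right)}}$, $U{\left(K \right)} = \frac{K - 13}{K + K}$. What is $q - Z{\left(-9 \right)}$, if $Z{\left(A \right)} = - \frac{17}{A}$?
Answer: $- \frac{30409}{16056} \approx -1.8939$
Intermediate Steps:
$U{\left(K \right)} = \frac{-13 + K}{2 K}$
$q = - \frac{9}{1784}$ ($q = \frac{1}{-198 + \frac{-13 + 9}{2 \cdot 9}} = \frac{1}{-198 + \frac{1}{2} \cdot \frac{1}{9} \left(-4\right)} = \frac{1}{-198 - \frac{2}{9}} = \frac{1}{- \frac{1784}{9}} = - \frac{9}{1784} \approx -0.0050448$)
$q - Z{\left(-9 \right)} = - \frac{9}{1784} - - \frac{17}{-9} = - \frac{9}{1784} - \left(-17\right) \left(- \frac{1}{9}\right) = - \frac{9}{1784} - \frac{17}{9} = - \frac{30409}{16056}$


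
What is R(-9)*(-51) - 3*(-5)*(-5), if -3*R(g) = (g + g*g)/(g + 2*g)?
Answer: -361/3 ≈ -120.33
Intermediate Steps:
R(g) = -(g + g**2)/(9*g) (R(g) = -(g + g*g)/(3*(g + 2*g)) = -(g + g**2)/(3*(3*g)) = -(g + g**2)*1/(3*g)/3 = -(g + g**2)/(9*g))
R(-9)*(-51) - 3*(-5)*(-5) = (-1/9 - 1/9*(-9))*(-51) - 3*(-5)*(-5) = (-1/9 + 1)*(-51) + 15*(-5) = (8/9)*(-51) - 75 = -136/3 - 75 = -361/3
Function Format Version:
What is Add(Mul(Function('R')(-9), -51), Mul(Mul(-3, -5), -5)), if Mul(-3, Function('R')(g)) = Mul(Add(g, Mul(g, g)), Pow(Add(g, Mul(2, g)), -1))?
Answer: Rational(-361, 3) ≈ -120.33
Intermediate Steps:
Function('R')(g) = Mul(Rational(-1, 9), Pow(g, -1), Add(g, Pow(g, 2))) (Function('R')(g) = Mul(Rational(-1, 3), Mul(Add(g, Mul(g, g)), Pow(Add(g, Mul(2, g)), -1))) = Mul(Rational(-1, 3), Mul(Add(g, Pow(g, 2)), Pow(Mul(3, g), -1))) = Mul(Rational(-1, 3), Mul(Add(g, Pow(g, 2)), Mul(Rational(1, 3), Pow(g, -1)))) = Mul(Rational(-1, 3), Mul(Rational(1, 3), Pow(g, -1), Add(g, Pow(g, 2)))) = Mul(Rational(-1, 9), Pow(g, -1), Add(g, Pow(g, 2))))
Add(Mul(Function('R')(-9), -51), Mul(Mul(-3, -5), -5)) = Add(Mul(Add(Rational(-1, 9), Mul(Rational(-1, 9), -9)), -51), Mul(Mul(-3, -5), -5)) = Add(Mul(Add(Rational(-1, 9), 1), -51), Mul(15, -5)) = Add(Mul(Rational(8, 9), -51), -75) = Add(Rational(-136, 3), -75) = Rational(-361, 3)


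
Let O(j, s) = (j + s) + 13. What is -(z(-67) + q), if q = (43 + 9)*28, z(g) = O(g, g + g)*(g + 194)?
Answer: 22420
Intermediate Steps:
O(j, s) = 13 + j + s
z(g) = (13 + 3*g)*(194 + g) (z(g) = (13 + g + (g + g))*(g + 194) = (13 + g + 2*g)*(194 + g) = (13 + 3*g)*(194 + g))
q = 1456 (q = 52*28 = 1456)
-(z(-67) + q) = -((13 + 3*(-67))*(194 - 67) + 1456) = -((13 - 201)*127 + 1456) = -(-188*127 + 1456) = -(-23876 + 1456) = -1*(-22420) = 22420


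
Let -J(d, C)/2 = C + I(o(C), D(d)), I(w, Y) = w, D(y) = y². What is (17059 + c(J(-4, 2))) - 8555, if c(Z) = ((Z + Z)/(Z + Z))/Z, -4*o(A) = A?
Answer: 25511/3 ≈ 8503.7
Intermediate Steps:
o(A) = -A/4
J(d, C) = -3*C/2 (J(d, C) = -2*(C - C/4) = -3*C/2)
c(Z) = 1/Z (c(Z) = ((2*Z)/((2*Z)))/Z = ((2*Z)*(1/(2*Z)))/Z = 1/Z)
(17059 + c(J(-4, 2))) - 8555 = (17059 + 1/(-3/2*2)) - 8555 = (17059 + 1/(-3)) - 8555 = (17059 - ⅓) - 8555 = 51176/3 - 8555 = 25511/3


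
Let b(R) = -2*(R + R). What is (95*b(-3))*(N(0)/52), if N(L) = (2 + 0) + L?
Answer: 570/13 ≈ 43.846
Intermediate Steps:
N(L) = 2 + L
b(R) = -4*R
(95*b(-3))*(N(0)/52) = (95*(-4*(-3)))*((2 + 0)/52) = (95*12)*(2*(1/52)) = 1140*(1/26) = 570/13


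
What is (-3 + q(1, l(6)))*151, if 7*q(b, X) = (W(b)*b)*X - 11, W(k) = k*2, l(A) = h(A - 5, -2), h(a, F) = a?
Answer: -4530/7 ≈ -647.14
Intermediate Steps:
l(A) = -5 + A (l(A) = A - 5 = -5 + A)
W(k) = 2*k
q(b, X) = -11/7 + 2*X*b**2/7 (q(b, X) = (((2*b)*b)*X - 11)/7 = ((2*b**2)*X - 11)/7 = (2*X*b**2 - 11)/7 = (-11 + 2*X*b**2)/7 = -11/7 + 2*X*b**2/7)
(-3 + q(1, l(6)))*151 = (-3 + (-11/7 + (2/7)*(-5 + 6)*1**2))*151 = (-3 + (-11/7 + (2/7)*1*1))*151 = (-3 + (-11/7 + 2/7))*151 = (-3 - 9/7)*151 = -30/7*151 = -4530/7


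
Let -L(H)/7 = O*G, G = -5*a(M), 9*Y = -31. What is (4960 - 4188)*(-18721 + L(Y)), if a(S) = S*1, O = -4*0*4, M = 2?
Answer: -14452612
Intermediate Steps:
O = 0 (O = 0*4 = 0)
Y = -31/9 (Y = (1/9)*(-31) = -31/9 ≈ -3.4444)
a(S) = S
G = -10 (G = -5*2 = -10)
L(H) = 0 (L(H) = -0*(-10) = -7*0 = 0)
(4960 - 4188)*(-18721 + L(Y)) = (4960 - 4188)*(-18721 + 0) = 772*(-18721) = -14452612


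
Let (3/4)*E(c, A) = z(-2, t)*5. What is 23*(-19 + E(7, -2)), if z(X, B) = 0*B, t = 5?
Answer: -437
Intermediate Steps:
z(X, B) = 0
E(c, A) = 0 (E(c, A) = 4*(0*5)/3 = (4/3)*0 = 0)
23*(-19 + E(7, -2)) = 23*(-19 + 0) = 23*(-19) = -437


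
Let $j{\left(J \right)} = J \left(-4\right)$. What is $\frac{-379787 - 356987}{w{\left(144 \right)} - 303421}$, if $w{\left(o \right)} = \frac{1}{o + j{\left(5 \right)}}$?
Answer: $\frac{91359976}{37624203} \approx 2.4282$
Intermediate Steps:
$j{\left(J \right)} = - 4 J$
$w{\left(o \right)} = \frac{1}{-20 + o}$ ($w{\left(o \right)} = \frac{1}{o - 20} = \frac{1}{-20 + o}$)
$\frac{-379787 - 356987}{w{\left(144 \right)} - 303421} = \frac{-379787 - 356987}{\frac{1}{-20 + 144} - 303421} = - \frac{736774}{\frac{1}{124} - 303421} = - \frac{736774}{- \frac{37624203}{124}} = \left(-736774\right) \left(- \frac{124}{37624203}\right) = \frac{91359976}{37624203}$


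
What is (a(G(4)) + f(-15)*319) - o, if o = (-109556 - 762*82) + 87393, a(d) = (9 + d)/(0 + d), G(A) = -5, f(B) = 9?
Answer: 437586/5 ≈ 87517.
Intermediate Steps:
a(d) = (9 + d)/d
o = -84647 (o = (-109556 - 62484) + 87393 = -172040 + 87393 = -84647)
(a(G(4)) + f(-15)*319) - o = ((9 - 5)/(-5) + 9*319) - 1*(-84647) = (-⅕*4 + 2871) + 84647 = (-⅘ + 2871) + 84647 = 14351/5 + 84647 = 437586/5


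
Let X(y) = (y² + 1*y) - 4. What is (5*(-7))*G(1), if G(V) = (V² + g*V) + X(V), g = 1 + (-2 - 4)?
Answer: 210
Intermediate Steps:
g = -5 (g = 1 - 6 = -5)
X(y) = -4 + y + y² (X(y) = (y² + y) - 4 = (y + y²) - 4 = -4 + y + y²)
G(V) = -4 - 4*V + 2*V² (G(V) = (V² - 5*V) + (-4 + V + V²) = -4 - 4*V + 2*V²)
(5*(-7))*G(1) = (5*(-7))*(-4 - 4*1 + 2*1²) = -35*(-4 - 4 + 2*1) = -35*(-4 - 4 + 2) = -35*(-6) = 210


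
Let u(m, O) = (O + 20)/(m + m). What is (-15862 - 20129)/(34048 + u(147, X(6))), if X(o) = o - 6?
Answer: -5290677/5005066 ≈ -1.0571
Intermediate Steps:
X(o) = -6 + o
u(m, O) = (20 + O)/(2*m) (u(m, O) = (20 + O)/((2*m)) = (20 + O)*(1/(2*m)) = (20 + O)/(2*m))
(-15862 - 20129)/(34048 + u(147, X(6))) = (-15862 - 20129)/(34048 + (½)*(20 + (-6 + 6))/147) = -35991/(34048 + (½)*(1/147)*(20 + 0)) = -35991/(34048 + (½)*(1/147)*20) = -35991/(34048 + 10/147) = -35991/5005066/147 = -35991*147/5005066 = -5290677/5005066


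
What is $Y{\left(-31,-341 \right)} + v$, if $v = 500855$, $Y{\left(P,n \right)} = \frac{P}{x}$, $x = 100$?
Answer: $\frac{50085469}{100} \approx 5.0085 \cdot 10^{5}$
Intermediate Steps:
$Y{\left(P,n \right)} = \frac{P}{100}$
$Y{\left(-31,-341 \right)} + v = \frac{1}{100} \left(-31\right) + 500855 = - \frac{31}{100} + 500855 = \frac{50085469}{100}$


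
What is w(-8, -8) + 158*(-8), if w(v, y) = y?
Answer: -1272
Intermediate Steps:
w(-8, -8) + 158*(-8) = -8 + 158*(-8) = -8 - 1264 = -1272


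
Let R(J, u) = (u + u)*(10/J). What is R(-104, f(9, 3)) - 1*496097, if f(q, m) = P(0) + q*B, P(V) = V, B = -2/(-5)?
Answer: -6449270/13 ≈ -4.9610e+5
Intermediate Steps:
B = 2/5 (B = -2*(-1/5) = 2/5 ≈ 0.40000)
f(q, m) = 2*q/5 (f(q, m) = 0 + q*(2/5) = 0 + 2*q/5 = 2*q/5)
R(J, u) = 20*u/J (R(J, u) = (2*u)*(10/J) = 20*u/J)
R(-104, f(9, 3)) - 1*496097 = 20*((2/5)*9)/(-104) - 1*496097 = 20*(18/5)*(-1/104) - 496097 = -9/13 - 496097 = -6449270/13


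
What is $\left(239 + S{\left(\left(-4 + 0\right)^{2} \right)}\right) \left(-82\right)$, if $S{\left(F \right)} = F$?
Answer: $-20910$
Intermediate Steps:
$\left(239 + S{\left(\left(-4 + 0\right)^{2} \right)}\right) \left(-82\right) = \left(239 + \left(-4 + 0\right)^{2}\right) \left(-82\right) = \left(239 + \left(-4\right)^{2}\right) \left(-82\right) = \left(239 + 16\right) \left(-82\right) = 255 \left(-82\right) = -20910$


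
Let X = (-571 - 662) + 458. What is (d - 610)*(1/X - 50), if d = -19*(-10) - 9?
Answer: 16624179/775 ≈ 21451.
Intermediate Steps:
X = -775 (X = -1233 + 458 = -775)
d = 181 (d = 190 - 9 = 181)
(d - 610)*(1/X - 50) = (181 - 610)*(1/(-775) - 50) = -429*(-1/775 - 50) = -429*(-38751/775) = 16624179/775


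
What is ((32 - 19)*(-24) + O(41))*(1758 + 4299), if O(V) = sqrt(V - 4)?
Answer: -1889784 + 6057*sqrt(37) ≈ -1.8529e+6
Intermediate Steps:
O(V) = sqrt(-4 + V)
((32 - 19)*(-24) + O(41))*(1758 + 4299) = ((32 - 19)*(-24) + sqrt(-4 + 41))*(1758 + 4299) = (13*(-24) + sqrt(37))*6057 = (-312 + sqrt(37))*6057 = -1889784 + 6057*sqrt(37)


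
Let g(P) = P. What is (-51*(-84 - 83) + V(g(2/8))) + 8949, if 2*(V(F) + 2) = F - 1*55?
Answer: 139493/8 ≈ 17437.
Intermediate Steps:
V(F) = -59/2 + F/2 (V(F) = -2 + (F - 1*55)/2 = -2 + (F - 55)/2 = -2 + (-55 + F)/2 = -2 + (-55/2 + F/2) = -59/2 + F/2)
(-51*(-84 - 83) + V(g(2/8))) + 8949 = (-51*(-84 - 83) + (-59/2 + (2/8)/2)) + 8949 = (-51*(-167) + (-59/2 + (2*(⅛))/2)) + 8949 = (8517 + (-59/2 + (½)*(¼))) + 8949 = (8517 + (-59/2 + ⅛)) + 8949 = (8517 - 235/8) + 8949 = 67901/8 + 8949 = 139493/8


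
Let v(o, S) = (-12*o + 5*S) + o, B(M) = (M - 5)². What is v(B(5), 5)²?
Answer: 625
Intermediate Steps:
B(M) = (-5 + M)²
v(o, S) = -11*o + 5*S
v(B(5), 5)² = (-11*(-5 + 5)² + 5*5)² = (-11*0² + 25)² = (-11*0 + 25)² = (0 + 25)² = 25² = 625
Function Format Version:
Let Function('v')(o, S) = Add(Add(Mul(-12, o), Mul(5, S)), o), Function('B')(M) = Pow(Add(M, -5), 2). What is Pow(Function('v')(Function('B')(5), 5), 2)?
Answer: 625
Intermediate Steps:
Function('B')(M) = Pow(Add(-5, M), 2)
Function('v')(o, S) = Add(Mul(-11, o), Mul(5, S))
Pow(Function('v')(Function('B')(5), 5), 2) = Pow(Add(Mul(-11, Pow(Add(-5, 5), 2)), Mul(5, 5)), 2) = Pow(Add(Mul(-11, Pow(0, 2)), 25), 2) = Pow(Add(Mul(-11, 0), 25), 2) = Pow(Add(0, 25), 2) = Pow(25, 2) = 625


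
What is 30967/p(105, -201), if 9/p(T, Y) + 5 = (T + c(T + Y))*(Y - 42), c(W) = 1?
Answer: -797802821/9 ≈ -8.8645e+7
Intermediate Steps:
p(T, Y) = 9/(-5 + (1 + T)*(-42 + Y)) (p(T, Y) = 9/(-5 + (T + 1)*(Y - 42)) = 9/(-5 + (1 + T)*(-42 + Y)))
30967/p(105, -201) = 30967/((9/(-47 - 201 - 42*105 + 105*(-201)))) = 30967/((9/(-47 - 201 - 4410 - 21105))) = 30967/((9/(-25763))) = 30967/((9*(-1/25763))) = 30967/(-9/25763) = 30967*(-25763/9) = -797802821/9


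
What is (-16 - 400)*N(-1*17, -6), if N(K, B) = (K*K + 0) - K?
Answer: -127296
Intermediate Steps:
N(K, B) = K**2 - K (N(K, B) = (K**2 + 0) - K = K**2 - K)
(-16 - 400)*N(-1*17, -6) = (-16 - 400)*((-1*17)*(-1 - 1*17)) = -(-7072)*(-1 - 17) = -(-7072)*(-18) = -416*306 = -127296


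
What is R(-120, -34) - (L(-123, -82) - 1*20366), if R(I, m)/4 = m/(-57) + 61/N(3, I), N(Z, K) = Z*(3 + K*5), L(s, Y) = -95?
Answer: 696343925/34029 ≈ 20463.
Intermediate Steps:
N(Z, K) = Z*(3 + 5*K)
R(I, m) = 244/(9 + 15*I) - 4*m/57 (R(I, m) = 4*(m/(-57) + 61/((3*(3 + 5*I)))) = 4*(m*(-1/57) + 61/(9 + 15*I)) = 4*(-m/57 + 61/(9 + 15*I)) = 4*(61/(9 + 15*I) - m/57) = 244/(9 + 15*I) - 4*m/57)
R(-120, -34) - (L(-123, -82) - 1*20366) = 4*(1159 - 1*(-34)*(3 + 5*(-120)))/(57*(3 + 5*(-120))) - (-95 - 1*20366) = 4*(1159 - 1*(-34)*(3 - 600))/(57*(3 - 600)) - (-95 - 20366) = (4/57)*(1159 - 1*(-34)*(-597))/(-597) - 1*(-20461) = (4/57)*(-1/597)*(1159 - 20298) + 20461 = (4/57)*(-1/597)*(-19139) + 20461 = 76556/34029 + 20461 = 696343925/34029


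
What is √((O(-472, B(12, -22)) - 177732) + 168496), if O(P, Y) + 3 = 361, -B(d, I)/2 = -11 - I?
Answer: I*√8878 ≈ 94.223*I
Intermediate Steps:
B(d, I) = 22 + 2*I (B(d, I) = -2*(-11 - I) = 22 + 2*I)
O(P, Y) = 358 (O(P, Y) = -3 + 361 = 358)
√((O(-472, B(12, -22)) - 177732) + 168496) = √((358 - 177732) + 168496) = √(-177374 + 168496) = √(-8878) = I*√8878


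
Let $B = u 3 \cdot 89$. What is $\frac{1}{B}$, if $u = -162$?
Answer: $- \frac{1}{43254} \approx -2.3119 \cdot 10^{-5}$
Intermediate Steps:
$B = -43254$ ($B = \left(-162\right) 3 \cdot 89 = \left(-486\right) 89 = -43254$)
$\frac{1}{B} = \frac{1}{-43254} = - \frac{1}{43254}$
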